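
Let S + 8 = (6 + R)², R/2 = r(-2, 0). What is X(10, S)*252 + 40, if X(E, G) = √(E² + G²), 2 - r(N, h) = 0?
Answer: 40 + 504*√2141 ≈ 23361.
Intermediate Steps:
r(N, h) = 2 (r(N, h) = 2 - 1*0 = 2 + 0 = 2)
R = 4 (R = 2*2 = 4)
S = 92 (S = -8 + (6 + 4)² = -8 + 10² = -8 + 100 = 92)
X(10, S)*252 + 40 = √(10² + 92²)*252 + 40 = √(100 + 8464)*252 + 40 = √8564*252 + 40 = (2*√2141)*252 + 40 = 504*√2141 + 40 = 40 + 504*√2141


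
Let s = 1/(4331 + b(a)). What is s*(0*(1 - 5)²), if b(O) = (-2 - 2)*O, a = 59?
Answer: 0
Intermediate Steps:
b(O) = -4*O
s = 1/4095 (s = 1/(4331 - 4*59) = 1/(4331 - 236) = 1/4095 ≈ 0.00024420)
s*(0*(1 - 5)²) = (0*(1 - 5)²)/4095 = (0*(-4)²)/4095 = (0*16)/4095 = (1/4095)*0 = 0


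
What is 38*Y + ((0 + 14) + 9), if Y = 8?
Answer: 327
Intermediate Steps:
38*Y + ((0 + 14) + 9) = 38*8 + ((0 + 14) + 9) = 304 + (14 + 9) = 304 + 23 = 327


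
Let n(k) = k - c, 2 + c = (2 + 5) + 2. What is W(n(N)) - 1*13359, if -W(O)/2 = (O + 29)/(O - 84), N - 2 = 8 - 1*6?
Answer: -1162181/87 ≈ -13358.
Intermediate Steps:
c = 7 (c = -2 + ((2 + 5) + 2) = -2 + (7 + 2) = -2 + 9 = 7)
N = 4 (N = 2 + (8 - 1*6) = 2 + (8 - 6) = 2 + 2 = 4)
n(k) = -7 + k (n(k) = k - 1*7 = k - 7 = -7 + k)
W(O) = -2*(29 + O)/(-84 + O) (W(O) = -2*(O + 29)/(O - 84) = -2*(29 + O)/(-84 + O))
W(n(N)) - 1*13359 = 2*(-29 - (-7 + 4))/(-84 + (-7 + 4)) - 1*13359 = 2*(-29 - 1*(-3))/(-84 - 3) - 13359 = 2*(-29 + 3)/(-87) - 13359 = 2*(-1/87)*(-26) - 13359 = 52/87 - 13359 = -1162181/87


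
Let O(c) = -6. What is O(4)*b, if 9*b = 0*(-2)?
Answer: 0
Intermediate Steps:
b = 0 (b = (0*(-2))/9 = (⅑)*0 = 0)
O(4)*b = -6*0 = 0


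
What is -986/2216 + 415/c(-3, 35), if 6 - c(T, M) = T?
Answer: 455383/9972 ≈ 45.666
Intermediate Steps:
c(T, M) = 6 - T
-986/2216 + 415/c(-3, 35) = -986/2216 + 415/(6 - 1*(-3)) = -986*1/2216 + 415/(6 + 3) = -493/1108 + 415/9 = 455383/9972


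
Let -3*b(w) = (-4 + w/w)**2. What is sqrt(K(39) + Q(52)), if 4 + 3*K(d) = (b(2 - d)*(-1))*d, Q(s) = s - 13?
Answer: sqrt(690)/3 ≈ 8.7560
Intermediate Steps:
Q(s) = -13 + s
b(w) = -3 (b(w) = -(-4 + w/w)**2/3 = -(-4 + 1)**2/3 = -1/3*(-3)**2 = -1/3*9 = -3)
K(d) = -4/3 + d (K(d) = -4/3 + ((-3*(-1))*d)/3 = -4/3 + (3*d)/3 = -4/3 + d)
sqrt(K(39) + Q(52)) = sqrt((-4/3 + 39) + (-13 + 52)) = sqrt(113/3 + 39) = sqrt(230/3) = sqrt(690)/3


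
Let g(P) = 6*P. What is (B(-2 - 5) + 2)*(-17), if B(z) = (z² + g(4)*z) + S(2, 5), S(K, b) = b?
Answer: 1904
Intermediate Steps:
B(z) = 5 + z² + 24*z (B(z) = (z² + (6*4)*z) + 5 = (z² + 24*z) + 5 = 5 + z² + 24*z)
(B(-2 - 5) + 2)*(-17) = ((5 + (-2 - 5)² + 24*(-2 - 5)) + 2)*(-17) = ((5 + (-7)² + 24*(-7)) + 2)*(-17) = ((5 + 49 - 168) + 2)*(-17) = (-114 + 2)*(-17) = -112*(-17) = 1904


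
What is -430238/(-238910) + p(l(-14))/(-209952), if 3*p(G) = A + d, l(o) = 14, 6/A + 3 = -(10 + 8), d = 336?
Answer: 67726945057/37619724240 ≈ 1.8003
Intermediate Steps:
A = -2/7 (A = 6/(-3 - (10 + 8)) = 6/(-3 - 1*18) = 6/(-3 - 18) = 6/(-21) = 6*(-1/21) = -2/7 ≈ -0.28571)
p(G) = 2350/21 (p(G) = (-2/7 + 336)/3 = (1/3)*(2350/7) = 2350/21)
-430238/(-238910) + p(l(-14))/(-209952) = -430238/(-238910) + (2350/21)/(-209952) = -430238*(-1/238910) + (2350/21)*(-1/209952) = 215119/119455 - 1175/2204496 = 67726945057/37619724240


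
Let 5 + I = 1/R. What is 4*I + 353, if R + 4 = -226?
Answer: 38293/115 ≈ 332.98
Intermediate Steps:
R = -230 (R = -4 - 226 = -230)
I = -1151/230 (I = -5 + 1/(-230) = -5 - 1/230 = -1151/230 ≈ -5.0043)
4*I + 353 = 4*(-1151/230) + 353 = -2302/115 + 353 = 38293/115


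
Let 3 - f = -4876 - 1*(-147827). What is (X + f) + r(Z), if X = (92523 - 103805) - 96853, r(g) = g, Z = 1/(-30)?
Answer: -7532491/30 ≈ -2.5108e+5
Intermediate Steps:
Z = -1/30 ≈ -0.033333
f = -142948 (f = 3 - (-4876 - 1*(-147827)) = 3 - (-4876 + 147827) = 3 - 1*142951 = 3 - 142951 = -142948)
X = -108135 (X = -11282 - 96853 = -108135)
(X + f) + r(Z) = (-108135 - 142948) - 1/30 = -251083 - 1/30 = -7532491/30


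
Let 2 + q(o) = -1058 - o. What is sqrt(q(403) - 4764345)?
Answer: 4*I*sqrt(297863) ≈ 2183.1*I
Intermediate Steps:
q(o) = -1060 - o (q(o) = -2 + (-1058 - o) = -1060 - o)
sqrt(q(403) - 4764345) = sqrt((-1060 - 1*403) - 4764345) = sqrt((-1060 - 403) - 4764345) = sqrt(-1463 - 4764345) = sqrt(-4765808) = 4*I*sqrt(297863)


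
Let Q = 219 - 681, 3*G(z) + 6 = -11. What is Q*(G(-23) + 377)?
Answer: -171556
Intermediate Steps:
G(z) = -17/3 (G(z) = -2 + (1/3)*(-11) = -2 - 11/3 = -17/3)
Q = -462
Q*(G(-23) + 377) = -462*(-17/3 + 377) = -462*1114/3 = -171556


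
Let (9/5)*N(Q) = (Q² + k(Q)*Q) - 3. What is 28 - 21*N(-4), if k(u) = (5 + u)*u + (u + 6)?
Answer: -217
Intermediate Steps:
k(u) = 6 + u + u*(5 + u) (k(u) = u*(5 + u) + (6 + u) = 6 + u + u*(5 + u))
N(Q) = -5/3 + 5*Q²/9 + 5*Q*(6 + Q² + 6*Q)/9 (N(Q) = 5*((Q² + (6 + Q² + 6*Q)*Q) - 3)/9 = 5*((Q² + Q*(6 + Q² + 6*Q)) - 3)/9 = 5*(-3 + Q² + Q*(6 + Q² + 6*Q))/9 = -5/3 + 5*Q²/9 + 5*Q*(6 + Q² + 6*Q)/9)
28 - 21*N(-4) = 28 - 21*(-5/3 + (5/9)*(-4)³ + (10/3)*(-4) + (35/9)*(-4)²) = 28 - 21*(-5/3 + (5/9)*(-64) - 40/3 + (35/9)*16) = 28 - 21*(-5/3 - 320/9 - 40/3 + 560/9) = 28 - 21*35/3 = 28 - 245 = -217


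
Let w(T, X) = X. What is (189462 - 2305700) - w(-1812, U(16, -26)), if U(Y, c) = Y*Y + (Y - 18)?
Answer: -2116492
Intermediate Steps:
U(Y, c) = -18 + Y + Y² (U(Y, c) = Y² + (-18 + Y) = -18 + Y + Y²)
(189462 - 2305700) - w(-1812, U(16, -26)) = (189462 - 2305700) - (-18 + 16 + 16²) = -2116238 - (-18 + 16 + 256) = -2116238 - 1*254 = -2116238 - 254 = -2116492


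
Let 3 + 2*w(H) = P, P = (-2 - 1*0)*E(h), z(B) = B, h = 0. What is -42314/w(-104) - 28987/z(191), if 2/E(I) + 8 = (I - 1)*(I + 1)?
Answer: 144808831/4393 ≈ 32964.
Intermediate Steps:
E(I) = 2/(-8 + (1 + I)*(-1 + I)) (E(I) = 2/(-8 + (I - 1)*(I + 1)) = 2/(-8 + (-1 + I)*(1 + I)) = 2/(-8 + (1 + I)*(-1 + I)))
P = 4/9 (P = (-2 - 1*0)*(2/(-9 + 0²)) = (-2 + 0)*(2/(-9 + 0)) = -4/(-9) = -4*(-1)/9 = -2*(-2/9) = 4/9 ≈ 0.44444)
w(H) = -23/18 (w(H) = -3/2 + (½)*(4/9) = -3/2 + 2/9 = -23/18)
-42314/w(-104) - 28987/z(191) = -42314/(-23/18) - 28987/191 = -42314*(-18/23) - 28987*1/191 = 761652/23 - 28987/191 = 144808831/4393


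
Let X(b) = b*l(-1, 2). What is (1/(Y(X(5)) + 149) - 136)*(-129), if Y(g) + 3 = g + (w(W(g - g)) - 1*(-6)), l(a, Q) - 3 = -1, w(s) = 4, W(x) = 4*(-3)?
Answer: 2912175/166 ≈ 17543.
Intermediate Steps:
W(x) = -12
l(a, Q) = 2 (l(a, Q) = 3 - 1 = 2)
X(b) = 2*b (X(b) = b*2 = 2*b)
Y(g) = 7 + g (Y(g) = -3 + (g + (4 - 1*(-6))) = -3 + (g + (4 + 6)) = -3 + (g + 10) = -3 + (10 + g) = 7 + g)
(1/(Y(X(5)) + 149) - 136)*(-129) = (1/((7 + 2*5) + 149) - 136)*(-129) = (1/((7 + 10) + 149) - 136)*(-129) = (1/(17 + 149) - 136)*(-129) = (1/166 - 136)*(-129) = -22575/166*(-129) = 2912175/166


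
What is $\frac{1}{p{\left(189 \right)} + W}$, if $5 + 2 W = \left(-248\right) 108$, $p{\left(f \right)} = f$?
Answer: $- \frac{2}{26411} \approx -7.5726 \cdot 10^{-5}$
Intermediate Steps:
$W = - \frac{26789}{2}$ ($W = - \frac{5}{2} + \frac{\left(-248\right) 108}{2} = - \frac{5}{2} + \frac{1}{2} \left(-26784\right) = - \frac{5}{2} - 13392 = - \frac{26789}{2} \approx -13395.0$)
$\frac{1}{p{\left(189 \right)} + W} = \frac{1}{189 - \frac{26789}{2}} = \frac{1}{- \frac{26411}{2}} = - \frac{2}{26411}$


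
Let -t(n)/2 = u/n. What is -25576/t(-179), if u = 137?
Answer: -2289052/137 ≈ -16708.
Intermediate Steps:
t(n) = -274/n
-25576/t(-179) = -25576/((-274/(-179))) = -25576/((-274*(-1/179))) = -25576/274/179 = -25576*179/274 = -2289052/137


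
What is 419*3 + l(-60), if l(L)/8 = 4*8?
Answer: 1513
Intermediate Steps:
l(L) = 256 (l(L) = 8*(4*8) = 8*32 = 256)
419*3 + l(-60) = 419*3 + 256 = 1257 + 256 = 1513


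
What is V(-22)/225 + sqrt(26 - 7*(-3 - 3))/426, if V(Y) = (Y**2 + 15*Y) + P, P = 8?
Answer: 18/25 + sqrt(17)/213 ≈ 0.73936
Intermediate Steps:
V(Y) = 8 + Y**2 + 15*Y (V(Y) = (Y**2 + 15*Y) + 8 = 8 + Y**2 + 15*Y)
V(-22)/225 + sqrt(26 - 7*(-3 - 3))/426 = (8 + (-22)**2 + 15*(-22))/225 + sqrt(26 - 7*(-3 - 3))/426 = (8 + 484 - 330)*(1/225) + sqrt(26 - 7*(-6))*(1/426) = 162*(1/225) + sqrt(26 + 42)*(1/426) = 18/25 + sqrt(68)*(1/426) = 18/25 + (2*sqrt(17))*(1/426) = 18/25 + sqrt(17)/213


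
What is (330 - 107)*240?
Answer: 53520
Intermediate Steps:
(330 - 107)*240 = 223*240 = 53520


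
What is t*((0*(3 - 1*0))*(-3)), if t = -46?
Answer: 0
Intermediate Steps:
t*((0*(3 - 1*0))*(-3)) = -46*0*(3 - 1*0)*(-3) = -46*0*(3 + 0)*(-3) = -46*0*3*(-3) = -0*(-3) = -46*0 = 0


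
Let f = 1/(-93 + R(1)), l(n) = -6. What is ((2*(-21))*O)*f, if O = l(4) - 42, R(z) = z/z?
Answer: -504/23 ≈ -21.913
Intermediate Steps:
R(z) = 1
f = -1/92 (f = 1/(-93 + 1) = 1/(-92) = -1/92 ≈ -0.010870)
O = -48 (O = -6 - 42 = -48)
((2*(-21))*O)*f = ((2*(-21))*(-48))*(-1/92) = -42*(-48)*(-1/92) = 2016*(-1/92) = -504/23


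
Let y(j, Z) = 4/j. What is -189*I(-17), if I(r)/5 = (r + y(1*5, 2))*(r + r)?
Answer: -520506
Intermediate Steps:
I(r) = 10*r*(4/5 + r) (I(r) = 5*((r + 4/((1*5)))*(r + r)) = 5*((r + 4/5)*(2*r)) = 5*((4/5 + r)*(2*r)) = 5*(2*r*(4/5 + r)) = 10*r*(4/5 + r))
-189*I(-17) = -378*(-17)*(4 + 5*(-17)) = -378*(-17)*(4 - 85) = -378*(-17)*(-81) = -189*2754 = -520506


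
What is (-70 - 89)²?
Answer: 25281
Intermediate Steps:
(-70 - 89)² = (-159)² = 25281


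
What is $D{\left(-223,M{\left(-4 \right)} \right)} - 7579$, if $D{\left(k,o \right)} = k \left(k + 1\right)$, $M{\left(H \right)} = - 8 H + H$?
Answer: $41927$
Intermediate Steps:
$M{\left(H \right)} = - 7 H$
$D{\left(k,o \right)} = k \left(1 + k\right)$
$D{\left(-223,M{\left(-4 \right)} \right)} - 7579 = - 223 \left(1 - 223\right) - 7579 = \left(-223\right) \left(-222\right) - 7579 = 49506 - 7579 = 41927$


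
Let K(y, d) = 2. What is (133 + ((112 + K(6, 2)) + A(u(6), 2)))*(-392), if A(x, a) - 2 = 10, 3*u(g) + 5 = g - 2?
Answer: -101528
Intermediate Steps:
u(g) = -7/3 + g/3 (u(g) = -5/3 + (g - 2)/3 = -5/3 + (-2 + g)/3 = -5/3 + (-2/3 + g/3) = -7/3 + g/3)
A(x, a) = 12 (A(x, a) = 2 + 10 = 12)
(133 + ((112 + K(6, 2)) + A(u(6), 2)))*(-392) = (133 + ((112 + 2) + 12))*(-392) = (133 + (114 + 12))*(-392) = (133 + 126)*(-392) = 259*(-392) = -101528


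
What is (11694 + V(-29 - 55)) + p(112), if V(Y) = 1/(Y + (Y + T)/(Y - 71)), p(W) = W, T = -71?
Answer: 979897/83 ≈ 11806.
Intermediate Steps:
V(Y) = 1/(1 + Y) (V(Y) = 1/(Y + (Y - 71)/(Y - 71)) = 1/(Y + (-71 + Y)/(-71 + Y)) = 1/(Y + 1) = 1/(1 + Y))
(11694 + V(-29 - 55)) + p(112) = (11694 + 1/(1 + (-29 - 55))) + 112 = (11694 + 1/(1 - 84)) + 112 = (11694 + 1/(-83)) + 112 = (11694 - 1/83) + 112 = 970601/83 + 112 = 979897/83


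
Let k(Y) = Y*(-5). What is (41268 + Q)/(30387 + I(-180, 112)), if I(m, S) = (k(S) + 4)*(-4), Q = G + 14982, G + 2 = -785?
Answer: 55463/32611 ≈ 1.7007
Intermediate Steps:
G = -787 (G = -2 - 785 = -787)
Q = 14195 (Q = -787 + 14982 = 14195)
k(Y) = -5*Y
I(m, S) = -16 + 20*S (I(m, S) = (-5*S + 4)*(-4) = (4 - 5*S)*(-4) = -16 + 20*S)
(41268 + Q)/(30387 + I(-180, 112)) = (41268 + 14195)/(30387 + (-16 + 20*112)) = 55463/(30387 + (-16 + 2240)) = 55463/(30387 + 2224) = 55463/32611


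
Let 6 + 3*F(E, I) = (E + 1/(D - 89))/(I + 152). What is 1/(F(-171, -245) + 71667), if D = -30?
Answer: 33201/2379370015 ≈ 1.3954e-5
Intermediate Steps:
F(E, I) = -2 + (-1/119 + E)/(3*(152 + I)) (F(E, I) = -2 + ((E + 1/(-30 - 89))/(I + 152))/3 = -2 + ((E + 1/(-119))/(152 + I))/3 = -2 + ((E - 1/119)/(152 + I))/3 = -2 + ((-1/119 + E)/(152 + I))/3 = -2 + (-1/119 + E)/(3*(152 + I)))
1/(F(-171, -245) + 71667) = 1/((-108529 - 714*(-245) + 119*(-171))/(357*(152 - 245)) + 71667) = 1/((1/357)*(-108529 + 174930 - 20349)/(-93) + 71667) = 1/((1/357)*(-1/93)*46052 + 71667) = 1/(-46052/33201 + 71667) = 1/(2379370015/33201) = 33201/2379370015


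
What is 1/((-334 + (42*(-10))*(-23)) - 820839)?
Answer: -1/811513 ≈ -1.2323e-6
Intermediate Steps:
1/((-334 + (42*(-10))*(-23)) - 820839) = 1/((-334 - 420*(-23)) - 820839) = 1/((-334 + 9660) - 820839) = 1/(9326 - 820839) = 1/(-811513) = -1/811513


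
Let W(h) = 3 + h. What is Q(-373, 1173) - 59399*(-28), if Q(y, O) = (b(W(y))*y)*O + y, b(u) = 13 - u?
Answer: -165910808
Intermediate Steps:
Q(y, O) = y + O*y*(10 - y) (Q(y, O) = ((13 - (3 + y))*y)*O + y = ((13 + (-3 - y))*y)*O + y = ((10 - y)*y)*O + y = (y*(10 - y))*O + y = O*y*(10 - y) + y = y + O*y*(10 - y))
Q(-373, 1173) - 59399*(-28) = -1*(-373)*(-1 + 1173*(-10 - 373)) - 59399*(-28) = -1*(-373)*(-1 + 1173*(-383)) - 1*(-1663172) = -1*(-373)*(-1 - 449259) + 1663172 = -1*(-373)*(-449260) + 1663172 = -167573980 + 1663172 = -165910808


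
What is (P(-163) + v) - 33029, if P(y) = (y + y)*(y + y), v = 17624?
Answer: 90871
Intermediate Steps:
P(y) = 4*y**2 (P(y) = (2*y)*(2*y) = 4*y**2)
(P(-163) + v) - 33029 = (4*(-163)**2 + 17624) - 33029 = (4*26569 + 17624) - 33029 = (106276 + 17624) - 33029 = 123900 - 33029 = 90871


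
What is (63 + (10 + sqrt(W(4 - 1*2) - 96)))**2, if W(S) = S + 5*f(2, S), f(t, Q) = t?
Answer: 5245 + 292*I*sqrt(21) ≈ 5245.0 + 1338.1*I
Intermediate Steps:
W(S) = 10 + S (W(S) = S + 5*2 = S + 10 = 10 + S)
(63 + (10 + sqrt(W(4 - 1*2) - 96)))**2 = (63 + (10 + sqrt((10 + (4 - 1*2)) - 96)))**2 = (63 + (10 + sqrt((10 + (4 - 2)) - 96)))**2 = (63 + (10 + sqrt((10 + 2) - 96)))**2 = (63 + (10 + sqrt(12 - 96)))**2 = (63 + (10 + sqrt(-84)))**2 = (63 + (10 + 2*I*sqrt(21)))**2 = (73 + 2*I*sqrt(21))**2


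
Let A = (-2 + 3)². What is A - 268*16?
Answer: -4287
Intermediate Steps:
A = 1 (A = 1² = 1)
A - 268*16 = 1 - 268*16 = 1 - 4288 = -4287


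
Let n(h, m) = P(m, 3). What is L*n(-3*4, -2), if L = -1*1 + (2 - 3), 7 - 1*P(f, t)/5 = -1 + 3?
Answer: -50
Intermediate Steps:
P(f, t) = 25 (P(f, t) = 35 - 5*(-1 + 3) = 35 - 5*2 = 35 - 10 = 25)
n(h, m) = 25
L = -2 (L = -1 - 1 = -2)
L*n(-3*4, -2) = -2*25 = -50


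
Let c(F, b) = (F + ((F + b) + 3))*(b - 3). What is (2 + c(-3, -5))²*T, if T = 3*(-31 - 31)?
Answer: -810216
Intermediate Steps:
c(F, b) = (-3 + b)*(3 + b + 2*F) (c(F, b) = (F + (3 + F + b))*(-3 + b) = (3 + b + 2*F)*(-3 + b) = (-3 + b)*(3 + b + 2*F))
T = -186 (T = 3*(-62) = -186)
(2 + c(-3, -5))²*T = (2 + (-9 + (-5)² - 6*(-3) + 2*(-3)*(-5)))²*(-186) = (2 + (-9 + 25 + 18 + 30))²*(-186) = (2 + 64)²*(-186) = 66²*(-186) = 4356*(-186) = -810216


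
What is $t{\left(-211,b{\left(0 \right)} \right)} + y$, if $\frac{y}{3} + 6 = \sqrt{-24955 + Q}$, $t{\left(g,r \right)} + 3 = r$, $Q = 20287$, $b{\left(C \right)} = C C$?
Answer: $-21 + 6 i \sqrt{1167} \approx -21.0 + 204.97 i$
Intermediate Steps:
$b{\left(C \right)} = C^{2}$
$t{\left(g,r \right)} = -3 + r$
$y = -18 + 6 i \sqrt{1167}$ ($y = -18 + 3 \sqrt{-24955 + 20287} = -18 + 3 \sqrt{-4668} = -18 + 3 \cdot 2 i \sqrt{1167} = -18 + 6 i \sqrt{1167} \approx -18.0 + 204.97 i$)
$t{\left(-211,b{\left(0 \right)} \right)} + y = \left(-3 + 0^{2}\right) - \left(18 - 6 i \sqrt{1167}\right) = \left(-3 + 0\right) - \left(18 - 6 i \sqrt{1167}\right) = -3 - \left(18 - 6 i \sqrt{1167}\right) = -21 + 6 i \sqrt{1167}$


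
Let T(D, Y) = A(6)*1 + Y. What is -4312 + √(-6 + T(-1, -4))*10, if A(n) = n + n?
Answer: -4312 + 10*√2 ≈ -4297.9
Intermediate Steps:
A(n) = 2*n
T(D, Y) = 12 + Y (T(D, Y) = (2*6)*1 + Y = 12*1 + Y = 12 + Y)
-4312 + √(-6 + T(-1, -4))*10 = -4312 + √(-6 + (12 - 4))*10 = -4312 + √(-6 + 8)*10 = -4312 + √2*10 = -4312 + 10*√2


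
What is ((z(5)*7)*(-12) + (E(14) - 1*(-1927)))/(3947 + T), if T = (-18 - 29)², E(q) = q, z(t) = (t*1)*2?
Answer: 367/2052 ≈ 0.17885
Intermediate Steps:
z(t) = 2*t (z(t) = t*2 = 2*t)
T = 2209 (T = (-47)² = 2209)
((z(5)*7)*(-12) + (E(14) - 1*(-1927)))/(3947 + T) = (((2*5)*7)*(-12) + (14 - 1*(-1927)))/(3947 + 2209) = ((10*7)*(-12) + (14 + 1927))/6156 = (70*(-12) + 1941)*(1/6156) = (-840 + 1941)*(1/6156) = 1101*(1/6156) = 367/2052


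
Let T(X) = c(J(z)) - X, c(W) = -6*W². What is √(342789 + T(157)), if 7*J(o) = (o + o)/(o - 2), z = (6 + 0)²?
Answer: 2*√1213000994/119 ≈ 585.35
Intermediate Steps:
z = 36 (z = 6² = 36)
J(o) = 2*o/(7*(-2 + o)) (J(o) = ((o + o)/(o - 2))/7 = ((2*o)/(-2 + o))/7 = (2*o/(-2 + o))/7 = 2*o/(7*(-2 + o)))
T(X) = -7776/14161 - X (T(X) = -6*5184/(49*(-2 + 36)²) - X = -6*((2/7)*36/34)² - X = -6*((2/7)*36*(1/34))² - X = -6*(36/119)² - X = -6*1296/14161 - X = -7776/14161 - X)
√(342789 + T(157)) = √(342789 + (-7776/14161 - 1*157)) = √(342789 + (-7776/14161 - 157)) = √(342789 - 2231053/14161) = √(4852003976/14161) = 2*√1213000994/119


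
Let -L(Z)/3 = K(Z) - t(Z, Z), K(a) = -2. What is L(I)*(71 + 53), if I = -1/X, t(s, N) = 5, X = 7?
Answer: 2604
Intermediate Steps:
I = -⅐ (I = -1/7 = -1*⅐ = -⅐ ≈ -0.14286)
L(Z) = 21 (L(Z) = -3*(-2 - 1*5) = -3*(-2 - 5) = -3*(-7) = 21)
L(I)*(71 + 53) = 21*(71 + 53) = 21*124 = 2604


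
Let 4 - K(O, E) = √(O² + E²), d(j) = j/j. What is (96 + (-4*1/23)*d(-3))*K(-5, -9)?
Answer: 8816/23 - 2204*√106/23 ≈ -603.29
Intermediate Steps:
d(j) = 1
K(O, E) = 4 - √(E² + O²) (K(O, E) = 4 - √(O² + E²) = 4 - √(E² + O²))
(96 + (-4*1/23)*d(-3))*K(-5, -9) = (96 + (-4*1/23)*1)*(4 - √((-9)² + (-5)²)) = (96 - 4*1/23*1)*(4 - √(81 + 25)) = (96 - 4/23*1)*(4 - √106) = (96 - 4/23)*(4 - √106) = 2204*(4 - √106)/23 = 8816/23 - 2204*√106/23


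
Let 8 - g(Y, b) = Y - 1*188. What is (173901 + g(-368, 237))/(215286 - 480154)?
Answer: -174465/264868 ≈ -0.65869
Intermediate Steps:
g(Y, b) = 196 - Y (g(Y, b) = 8 - (Y - 1*188) = 8 - (Y - 188) = 8 - (-188 + Y) = 8 + (188 - Y) = 196 - Y)
(173901 + g(-368, 237))/(215286 - 480154) = (173901 + (196 - 1*(-368)))/(215286 - 480154) = (173901 + (196 + 368))/(-264868) = (173901 + 564)*(-1/264868) = 174465*(-1/264868) = -174465/264868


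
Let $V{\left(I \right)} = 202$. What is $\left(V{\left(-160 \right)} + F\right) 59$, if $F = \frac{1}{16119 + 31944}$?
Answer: $\frac{572814893}{48063} \approx 11918.0$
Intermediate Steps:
$F = \frac{1}{48063} \approx 2.0806 \cdot 10^{-5}$
$\left(V{\left(-160 \right)} + F\right) 59 = \left(202 + \frac{1}{48063}\right) 59 = \frac{9708727}{48063} \cdot 59 = \frac{572814893}{48063}$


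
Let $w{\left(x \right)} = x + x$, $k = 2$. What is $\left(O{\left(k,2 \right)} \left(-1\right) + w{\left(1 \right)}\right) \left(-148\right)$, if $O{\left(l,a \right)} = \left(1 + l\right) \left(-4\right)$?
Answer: $-2072$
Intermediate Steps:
$O{\left(l,a \right)} = -4 - 4 l$
$w{\left(x \right)} = 2 x$
$\left(O{\left(k,2 \right)} \left(-1\right) + w{\left(1 \right)}\right) \left(-148\right) = \left(\left(-4 - 8\right) \left(-1\right) + 2 \cdot 1\right) \left(-148\right) = \left(\left(-4 - 8\right) \left(-1\right) + 2\right) \left(-148\right) = \left(\left(-12\right) \left(-1\right) + 2\right) \left(-148\right) = \left(12 + 2\right) \left(-148\right) = 14 \left(-148\right) = -2072$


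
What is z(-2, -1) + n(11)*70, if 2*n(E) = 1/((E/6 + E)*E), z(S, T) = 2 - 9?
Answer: -817/121 ≈ -6.7521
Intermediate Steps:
z(S, T) = -7
n(E) = 3/(7*E**2) (n(E) = (1/((E/6 + E)*E))/2 = (1/(((7*E/6))*E))/2 = ((6/(7*E))/E)/2 = (6/(7*E**2))/2 = 3/(7*E**2))
z(-2, -1) + n(11)*70 = -7 + ((3/7)/11**2)*70 = -7 + ((3/7)*(1/121))*70 = -7 + (3/847)*70 = -7 + 30/121 = -817/121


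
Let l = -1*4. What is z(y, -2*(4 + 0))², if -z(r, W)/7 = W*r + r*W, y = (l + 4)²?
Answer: 0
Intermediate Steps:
l = -4
y = 0 (y = (-4 + 4)² = 0² = 0)
z(r, W) = -14*W*r (z(r, W) = -7*(W*r + r*W) = -7*(W*r + W*r) = -14*W*r)
z(y, -2*(4 + 0))² = (-14*(-2*(4 + 0))*0)² = (-14*(-2*4)*0)² = (-14*(-8)*0)² = 0² = 0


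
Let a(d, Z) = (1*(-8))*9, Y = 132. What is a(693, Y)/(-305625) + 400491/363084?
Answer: 13602911547/12329727500 ≈ 1.1033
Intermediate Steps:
a(d, Z) = -72 (a(d, Z) = -8*9 = -72)
a(693, Y)/(-305625) + 400491/363084 = -72/(-305625) + 400491/363084 = -72*(-1/305625) + 400491*(1/363084) = 24/101875 + 133497/121028 = 13602911547/12329727500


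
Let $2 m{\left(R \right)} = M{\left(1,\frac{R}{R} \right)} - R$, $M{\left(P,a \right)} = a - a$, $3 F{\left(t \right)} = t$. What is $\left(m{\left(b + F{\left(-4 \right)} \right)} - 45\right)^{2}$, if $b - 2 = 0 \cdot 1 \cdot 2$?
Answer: $\frac{18496}{9} \approx 2055.1$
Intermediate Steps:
$F{\left(t \right)} = \frac{t}{3}$
$b = 2$ ($b = 2 + 0 \cdot 1 \cdot 2 = 2 + 0 \cdot 2 = 2 + 0 = 2$)
$M{\left(P,a \right)} = 0$
$m{\left(R \right)} = - \frac{R}{2}$ ($m{\left(R \right)} = \frac{0 - R}{2} = \frac{\left(-1\right) R}{2} = - \frac{R}{2}$)
$\left(m{\left(b + F{\left(-4 \right)} \right)} - 45\right)^{2} = \left(- \frac{2 + \frac{1}{3} \left(-4\right)}{2} - 45\right)^{2} = \left(- \frac{2 - \frac{4}{3}}{2} - 45\right)^{2} = \left(\left(- \frac{1}{2}\right) \frac{2}{3} - 45\right)^{2} = \left(- \frac{1}{3} - 45\right)^{2} = \left(- \frac{136}{3}\right)^{2} = \frac{18496}{9}$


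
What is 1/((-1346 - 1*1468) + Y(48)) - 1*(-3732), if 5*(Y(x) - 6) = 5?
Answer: 10475723/2807 ≈ 3732.0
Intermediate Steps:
Y(x) = 7 (Y(x) = 6 + (⅕)*5 = 6 + 1 = 7)
1/((-1346 - 1*1468) + Y(48)) - 1*(-3732) = 1/((-1346 - 1*1468) + 7) - 1*(-3732) = 1/((-1346 - 1468) + 7) + 3732 = 1/(-2814 + 7) + 3732 = 1/(-2807) + 3732 = -1/2807 + 3732 = 10475723/2807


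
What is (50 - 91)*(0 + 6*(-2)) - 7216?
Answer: -6724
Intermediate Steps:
(50 - 91)*(0 + 6*(-2)) - 7216 = -41*(0 - 12) - 7216 = -41*(-12) - 7216 = 492 - 7216 = -6724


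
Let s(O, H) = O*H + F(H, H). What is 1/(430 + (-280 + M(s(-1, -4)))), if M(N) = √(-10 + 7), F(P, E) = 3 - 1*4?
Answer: 50/7501 - I*√3/22503 ≈ 0.0066658 - 7.697e-5*I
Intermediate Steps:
F(P, E) = -1 (F(P, E) = 3 - 4 = -1)
s(O, H) = -1 + H*O (s(O, H) = O*H - 1 = H*O - 1 = -1 + H*O)
M(N) = I*√3 (M(N) = √(-3) = I*√3)
1/(430 + (-280 + M(s(-1, -4)))) = 1/(430 + (-280 + I*√3)) = 1/(150 + I*√3)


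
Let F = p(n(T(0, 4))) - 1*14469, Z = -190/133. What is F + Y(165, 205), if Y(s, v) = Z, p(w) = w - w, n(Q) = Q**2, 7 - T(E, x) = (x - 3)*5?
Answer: -101293/7 ≈ -14470.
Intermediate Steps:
T(E, x) = 22 - 5*x (T(E, x) = 7 - (x - 3)*5 = 7 - (-3 + x)*5 = 7 - (-15 + 5*x) = 7 + (15 - 5*x) = 22 - 5*x)
p(w) = 0
Z = -10/7 (Z = -190*1/133 = -10/7 ≈ -1.4286)
Y(s, v) = -10/7
F = -14469 (F = 0 - 1*14469 = 0 - 14469 = -14469)
F + Y(165, 205) = -14469 - 10/7 = -101293/7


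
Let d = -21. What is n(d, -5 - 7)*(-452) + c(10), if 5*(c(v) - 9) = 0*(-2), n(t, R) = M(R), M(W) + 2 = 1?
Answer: 461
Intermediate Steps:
M(W) = -1 (M(W) = -2 + 1 = -1)
n(t, R) = -1
c(v) = 9 (c(v) = 9 + (0*(-2))/5 = 9 + (⅕)*0 = 9 + 0 = 9)
n(d, -5 - 7)*(-452) + c(10) = -1*(-452) + 9 = 452 + 9 = 461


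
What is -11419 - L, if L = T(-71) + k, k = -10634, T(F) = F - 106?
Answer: -608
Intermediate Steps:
T(F) = -106 + F
L = -10811 (L = (-106 - 71) - 10634 = -177 - 10634 = -10811)
-11419 - L = -11419 - 1*(-10811) = -11419 + 10811 = -608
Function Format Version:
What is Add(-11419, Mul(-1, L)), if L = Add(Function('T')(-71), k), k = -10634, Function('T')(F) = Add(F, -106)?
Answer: -608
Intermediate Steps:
Function('T')(F) = Add(-106, F)
L = -10811 (L = Add(Add(-106, -71), -10634) = Add(-177, -10634) = -10811)
Add(-11419, Mul(-1, L)) = Add(-11419, Mul(-1, -10811)) = Add(-11419, 10811) = -608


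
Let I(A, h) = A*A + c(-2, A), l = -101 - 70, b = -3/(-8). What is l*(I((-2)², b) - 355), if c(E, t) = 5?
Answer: 57114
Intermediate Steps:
b = 3/8 (b = -3*(-⅛) = 3/8 ≈ 0.37500)
l = -171
I(A, h) = 5 + A² (I(A, h) = A*A + 5 = A² + 5 = 5 + A²)
l*(I((-2)², b) - 355) = -171*((5 + ((-2)²)²) - 355) = -171*((5 + 4²) - 355) = -171*((5 + 16) - 355) = -171*(21 - 355) = -171*(-334) = 57114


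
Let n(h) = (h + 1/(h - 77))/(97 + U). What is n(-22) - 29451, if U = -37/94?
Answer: -26477213395/899019 ≈ -29451.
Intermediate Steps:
U = -37/94 (U = -37*1/94 = -37/94 ≈ -0.39362)
n(h) = 94*h/9081 + 94/(9081*(-77 + h)) (n(h) = (h + 1/(h - 77))/(97 - 37/94) = (h + 1/(-77 + h))/(9081/94) = (h + 1/(-77 + h))*(94/9081) = 94*h/9081 + 94/(9081*(-77 + h)))
n(-22) - 29451 = 94*(1 + (-22)² - 77*(-22))/(9081*(-77 - 22)) - 29451 = (94/9081)*(1 + 484 + 1694)/(-99) - 29451 = (94/9081)*(-1/99)*2179 - 29451 = -204826/899019 - 29451 = -26477213395/899019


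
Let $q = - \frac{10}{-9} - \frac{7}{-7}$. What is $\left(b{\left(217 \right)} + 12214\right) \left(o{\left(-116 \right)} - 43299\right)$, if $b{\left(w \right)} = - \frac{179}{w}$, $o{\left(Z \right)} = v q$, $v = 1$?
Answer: $- \frac{1032731725048}{1953} \approx -5.2879 \cdot 10^{8}$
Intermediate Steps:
$q = \frac{19}{9}$ ($q = \left(-10\right) \left(- \frac{1}{9}\right) - -1 = \frac{10}{9} + 1 = \frac{19}{9} \approx 2.1111$)
$o{\left(Z \right)} = \frac{19}{9}$ ($o{\left(Z \right)} = 1 \cdot \frac{19}{9} = \frac{19}{9}$)
$\left(b{\left(217 \right)} + 12214\right) \left(o{\left(-116 \right)} - 43299\right) = \left(- \frac{179}{217} + 12214\right) \left(\frac{19}{9} - 43299\right) = \left(\left(-179\right) \frac{1}{217} + 12214\right) \left(- \frac{389672}{9}\right) = \left(- \frac{179}{217} + 12214\right) \left(- \frac{389672}{9}\right) = \frac{2650259}{217} \left(- \frac{389672}{9}\right) = - \frac{1032731725048}{1953}$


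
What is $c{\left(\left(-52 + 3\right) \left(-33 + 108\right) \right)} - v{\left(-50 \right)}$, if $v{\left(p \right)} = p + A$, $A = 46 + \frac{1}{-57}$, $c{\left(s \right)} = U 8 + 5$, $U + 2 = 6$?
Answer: $\frac{2338}{57} \approx 41.018$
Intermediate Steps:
$U = 4$ ($U = -2 + 6 = 4$)
$c{\left(s \right)} = 37$ ($c{\left(s \right)} = 4 \cdot 8 + 5 = 32 + 5 = 37$)
$A = \frac{2621}{57}$ ($A = 46 - \frac{1}{57} = \frac{2621}{57} \approx 45.982$)
$v{\left(p \right)} = \frac{2621}{57} + p$ ($v{\left(p \right)} = p + \frac{2621}{57} = \frac{2621}{57} + p$)
$c{\left(\left(-52 + 3\right) \left(-33 + 108\right) \right)} - v{\left(-50 \right)} = 37 - \left(\frac{2621}{57} - 50\right) = 37 - - \frac{229}{57} = 37 + \frac{229}{57} = \frac{2338}{57}$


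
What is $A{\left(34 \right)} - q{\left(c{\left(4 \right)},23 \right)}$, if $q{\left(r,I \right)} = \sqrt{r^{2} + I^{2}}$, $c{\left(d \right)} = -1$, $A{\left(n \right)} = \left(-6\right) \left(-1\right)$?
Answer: $6 - \sqrt{530} \approx -17.022$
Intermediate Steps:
$A{\left(n \right)} = 6$
$q{\left(r,I \right)} = \sqrt{I^{2} + r^{2}}$
$A{\left(34 \right)} - q{\left(c{\left(4 \right)},23 \right)} = 6 - \sqrt{23^{2} + \left(-1\right)^{2}} = 6 - \sqrt{529 + 1} = 6 - \sqrt{530}$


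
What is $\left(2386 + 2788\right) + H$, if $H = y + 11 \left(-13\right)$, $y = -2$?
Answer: $5029$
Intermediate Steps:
$H = -145$ ($H = -2 + 11 \left(-13\right) = -2 - 143 = -145$)
$\left(2386 + 2788\right) + H = \left(2386 + 2788\right) - 145 = 5174 - 145 = 5029$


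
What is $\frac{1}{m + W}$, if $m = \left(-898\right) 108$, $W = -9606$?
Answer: $- \frac{1}{106590} \approx -9.3817 \cdot 10^{-6}$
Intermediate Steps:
$m = -96984$
$\frac{1}{m + W} = \frac{1}{-96984 - 9606} = \frac{1}{-106590} = - \frac{1}{106590}$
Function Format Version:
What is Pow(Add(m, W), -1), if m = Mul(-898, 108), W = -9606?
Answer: Rational(-1, 106590) ≈ -9.3817e-6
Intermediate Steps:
m = -96984
Pow(Add(m, W), -1) = Pow(Add(-96984, -9606), -1) = Pow(-106590, -1) = Rational(-1, 106590)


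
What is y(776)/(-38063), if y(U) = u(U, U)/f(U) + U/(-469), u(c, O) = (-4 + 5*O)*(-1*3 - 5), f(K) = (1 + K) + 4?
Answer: 15148808/13942058207 ≈ 0.0010866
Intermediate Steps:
f(K) = 5 + K
u(c, O) = 32 - 40*O (u(c, O) = (-4 + 5*O)*(-3 - 5) = (-4 + 5*O)*(-8) = 32 - 40*O)
y(U) = -U/469 + (32 - 40*U)/(5 + U) (y(U) = (32 - 40*U)/(5 + U) + U/(-469) = (32 - 40*U)/(5 + U) + U*(-1/469) = (32 - 40*U)/(5 + U) - U/469 = -U/469 + (32 - 40*U)/(5 + U))
y(776)/(-38063) = ((15008 - 1*776² - 18765*776)/(469*(5 + 776)))/(-38063) = ((1/469)*(15008 - 1*602176 - 14561640)/781)*(-1/38063) = ((1/469)*(1/781)*(15008 - 602176 - 14561640))*(-1/38063) = ((1/469)*(1/781)*(-15148808))*(-1/38063) = -15148808/366289*(-1/38063) = 15148808/13942058207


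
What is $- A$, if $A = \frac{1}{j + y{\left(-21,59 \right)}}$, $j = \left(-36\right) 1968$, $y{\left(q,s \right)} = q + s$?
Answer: $\frac{1}{70810} \approx 1.4122 \cdot 10^{-5}$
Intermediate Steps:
$j = -70848$
$A = - \frac{1}{70810}$ ($A = \frac{1}{-70848 + \left(-21 + 59\right)} = \frac{1}{-70848 + 38} = \frac{1}{-70810} = - \frac{1}{70810} \approx -1.4122 \cdot 10^{-5}$)
$- A = \left(-1\right) \left(- \frac{1}{70810}\right) = \frac{1}{70810}$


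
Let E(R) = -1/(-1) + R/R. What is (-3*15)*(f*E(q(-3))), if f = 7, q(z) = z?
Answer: -630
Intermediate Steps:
E(R) = 2 (E(R) = -1*(-1) + 1 = 1 + 1 = 2)
(-3*15)*(f*E(q(-3))) = (-3*15)*(7*2) = -45*14 = -630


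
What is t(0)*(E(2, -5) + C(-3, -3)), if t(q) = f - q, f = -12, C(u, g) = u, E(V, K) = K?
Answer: 96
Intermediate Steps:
t(q) = -12 - q
t(0)*(E(2, -5) + C(-3, -3)) = (-12 - 1*0)*(-5 - 3) = (-12 + 0)*(-8) = -12*(-8) = 96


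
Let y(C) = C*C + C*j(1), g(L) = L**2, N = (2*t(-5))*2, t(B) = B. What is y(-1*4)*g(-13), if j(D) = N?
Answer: 16224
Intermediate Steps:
N = -20 (N = (2*(-5))*2 = -10*2 = -20)
j(D) = -20
y(C) = C**2 - 20*C (y(C) = C*C + C*(-20) = C**2 - 20*C)
y(-1*4)*g(-13) = ((-1*4)*(-20 - 1*4))*(-13)**2 = -4*(-20 - 4)*169 = -4*(-24)*169 = 96*169 = 16224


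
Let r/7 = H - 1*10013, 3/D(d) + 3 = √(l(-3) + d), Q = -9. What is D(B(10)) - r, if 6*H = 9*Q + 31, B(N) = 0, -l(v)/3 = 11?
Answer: 2946263/42 - I*√33/14 ≈ 70149.0 - 0.41033*I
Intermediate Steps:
l(v) = -33 (l(v) = -3*11 = -33)
D(d) = 3/(-3 + √(-33 + d))
H = -25/3 (H = (9*(-9) + 31)/6 = (-81 + 31)/6 = (⅙)*(-50) = -25/3 ≈ -8.3333)
r = -210448/3 (r = 7*(-25/3 - 1*10013) = 7*(-25/3 - 10013) = 7*(-30064/3) = -210448/3 ≈ -70149.)
D(B(10)) - r = 3/(-3 + √(-33 + 0)) - 1*(-210448/3) = 3/(-3 + √(-33)) + 210448/3 = 3/(-3 + I*√33) + 210448/3 = 210448/3 + 3/(-3 + I*√33)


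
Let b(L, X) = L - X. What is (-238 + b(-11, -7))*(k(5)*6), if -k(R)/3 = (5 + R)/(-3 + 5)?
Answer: 21780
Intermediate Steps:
k(R) = -15/2 - 3*R/2 (k(R) = -3*(5 + R)/(-3 + 5) = -3*(5 + R)/2 = -3*(5/2 + R/2) = -15/2 - 3*R/2)
(-238 + b(-11, -7))*(k(5)*6) = (-238 + (-11 - 1*(-7)))*((-15/2 - 3/2*5)*6) = (-238 + (-11 + 7))*((-15/2 - 15/2)*6) = (-238 - 4)*(-15*6) = -242*(-90) = 21780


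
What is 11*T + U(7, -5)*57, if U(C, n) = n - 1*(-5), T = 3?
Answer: 33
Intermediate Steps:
U(C, n) = 5 + n (U(C, n) = n + 5 = 5 + n)
11*T + U(7, -5)*57 = 11*3 + (5 - 5)*57 = 33 + 0*57 = 33 + 0 = 33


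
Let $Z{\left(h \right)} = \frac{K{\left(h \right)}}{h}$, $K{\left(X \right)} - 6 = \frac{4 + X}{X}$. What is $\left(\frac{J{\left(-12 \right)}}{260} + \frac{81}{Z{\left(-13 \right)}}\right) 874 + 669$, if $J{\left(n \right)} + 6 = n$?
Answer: $- \frac{258077022}{1885} \approx -1.3691 \cdot 10^{5}$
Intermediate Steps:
$J{\left(n \right)} = -6 + n$
$K{\left(X \right)} = 6 + \frac{4 + X}{X}$
$Z{\left(h \right)} = \frac{7 + \frac{4}{h}}{h}$
$\left(\frac{J{\left(-12 \right)}}{260} + \frac{81}{Z{\left(-13 \right)}}\right) 874 + 669 = \left(\frac{-6 - 12}{260} + \frac{81}{\frac{1}{169} \left(4 + 7 \left(-13\right)\right)}\right) 874 + 669 = \left(\left(-18\right) \frac{1}{260} + \frac{81}{\frac{1}{169} \left(4 - 91\right)}\right) 874 + 669 = \left(- \frac{9}{130} + \frac{81}{\frac{1}{169} \left(-87\right)}\right) 874 + 669 = \left(- \frac{9}{130} + \frac{81}{- \frac{87}{169}}\right) 874 + 669 = \left(- \frac{9}{130} + 81 \left(- \frac{169}{87}\right)\right) 874 + 669 = \left(- \frac{9}{130} - \frac{4563}{29}\right) 874 + 669 = \left(- \frac{593451}{3770}\right) 874 + 669 = - \frac{259338087}{1885} + 669 = - \frac{258077022}{1885}$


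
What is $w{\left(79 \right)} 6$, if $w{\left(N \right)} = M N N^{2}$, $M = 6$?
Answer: $17749404$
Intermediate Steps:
$w{\left(N \right)} = 6 N^{3}$ ($w{\left(N \right)} = 6 N N^{2} = 6 N^{3}$)
$w{\left(79 \right)} 6 = 6 \cdot 79^{3} \cdot 6 = 6 \cdot 493039 \cdot 6 = 2958234 \cdot 6 = 17749404$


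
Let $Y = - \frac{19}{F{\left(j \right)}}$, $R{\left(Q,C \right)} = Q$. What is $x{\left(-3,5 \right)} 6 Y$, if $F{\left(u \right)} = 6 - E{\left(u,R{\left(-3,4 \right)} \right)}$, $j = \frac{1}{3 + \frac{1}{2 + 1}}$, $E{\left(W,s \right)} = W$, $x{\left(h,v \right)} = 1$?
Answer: $-20$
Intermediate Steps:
$j = \frac{3}{10}$ ($j = \frac{1}{3 + \frac{1}{3}} = \frac{1}{\frac{10}{3}} = \frac{3}{10} \approx 0.3$)
$F{\left(u \right)} = 6 - u$
$Y = - \frac{10}{3}$ ($Y = - \frac{19}{6 - \frac{3}{10}} = - \frac{19}{\frac{57}{10}} = \left(-19\right) \frac{10}{57} = - \frac{10}{3} \approx -3.3333$)
$x{\left(-3,5 \right)} 6 Y = 1 \cdot 6 \left(- \frac{10}{3}\right) = 6 \left(- \frac{10}{3}\right) = -20$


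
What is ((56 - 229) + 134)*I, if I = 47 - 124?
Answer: 3003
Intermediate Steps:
I = -77
((56 - 229) + 134)*I = ((56 - 229) + 134)*(-77) = (-173 + 134)*(-77) = -39*(-77) = 3003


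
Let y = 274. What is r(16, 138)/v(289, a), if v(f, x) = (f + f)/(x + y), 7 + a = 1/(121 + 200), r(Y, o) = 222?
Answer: 3171196/30923 ≈ 102.55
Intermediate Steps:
a = -2246/321 (a = -7 + 1/(121 + 200) = -7 + 1/321 = -2246/321 ≈ -6.9969)
v(f, x) = 2*f/(274 + x) (v(f, x) = (f + f)/(x + 274) = (2*f)/(274 + x) = 2*f/(274 + x))
r(16, 138)/v(289, a) = 222/((2*289/(274 - 2246/321))) = 222/((2*289/(85708/321))) = 222/((2*289*(321/85708))) = 222/(92769/42854) = 222*(42854/92769) = 3171196/30923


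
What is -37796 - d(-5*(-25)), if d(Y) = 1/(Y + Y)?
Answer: -9449001/250 ≈ -37796.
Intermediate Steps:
d(Y) = 1/(2*Y)
-37796 - d(-5*(-25)) = -37796 - 1/(2*((-5*(-25)))) = -37796 - 1/(2*125) = -37796 - 1*1/250 = -37796 - 1/250 = -9449001/250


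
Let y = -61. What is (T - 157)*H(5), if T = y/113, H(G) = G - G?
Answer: 0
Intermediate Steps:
H(G) = 0
T = -61/113 ≈ -0.53982
(T - 157)*H(5) = (-61/113 - 157)*0 = -17802/113*0 = 0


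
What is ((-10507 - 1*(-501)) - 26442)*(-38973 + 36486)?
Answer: 90646176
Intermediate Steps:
((-10507 - 1*(-501)) - 26442)*(-38973 + 36486) = ((-10507 + 501) - 26442)*(-2487) = (-10006 - 26442)*(-2487) = -36448*(-2487) = 90646176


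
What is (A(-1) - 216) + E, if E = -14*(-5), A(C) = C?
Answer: -147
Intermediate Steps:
E = 70
(A(-1) - 216) + E = (-1 - 216) + 70 = -217 + 70 = -147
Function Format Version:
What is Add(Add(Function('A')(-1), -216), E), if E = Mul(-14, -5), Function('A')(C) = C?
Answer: -147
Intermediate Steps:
E = 70
Add(Add(Function('A')(-1), -216), E) = Add(Add(-1, -216), 70) = Add(-217, 70) = -147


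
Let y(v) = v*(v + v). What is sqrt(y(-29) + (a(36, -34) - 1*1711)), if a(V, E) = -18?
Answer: I*sqrt(47) ≈ 6.8557*I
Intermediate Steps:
y(v) = 2*v**2 (y(v) = v*(2*v) = 2*v**2)
sqrt(y(-29) + (a(36, -34) - 1*1711)) = sqrt(2*(-29)**2 + (-18 - 1*1711)) = sqrt(2*841 + (-18 - 1711)) = sqrt(1682 - 1729) = sqrt(-47) = I*sqrt(47)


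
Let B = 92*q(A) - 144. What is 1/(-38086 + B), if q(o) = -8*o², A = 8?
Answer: -1/85334 ≈ -1.1719e-5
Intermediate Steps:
B = -47248 (B = 92*(-8*8²) - 144 = 92*(-8*64) - 144 = 92*(-512) - 144 = -47104 - 144 = -47248)
1/(-38086 + B) = 1/(-38086 - 47248) = 1/(-85334) = -1/85334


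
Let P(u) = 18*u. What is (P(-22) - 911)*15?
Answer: -19605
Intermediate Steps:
(P(-22) - 911)*15 = (18*(-22) - 911)*15 = (-396 - 911)*15 = -1307*15 = -19605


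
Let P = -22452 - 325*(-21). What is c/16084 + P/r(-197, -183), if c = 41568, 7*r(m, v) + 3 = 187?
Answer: -437941041/739864 ≈ -591.92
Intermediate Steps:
r(m, v) = 184/7 (r(m, v) = -3/7 + (1/7)*187 = -3/7 + 187/7 = 184/7)
P = -15627 (P = -22452 + 6825 = -15627)
c/16084 + P/r(-197, -183) = 41568/16084 - 15627/184/7 = 41568*(1/16084) - 15627*7/184 = 10392/4021 - 109389/184 = -437941041/739864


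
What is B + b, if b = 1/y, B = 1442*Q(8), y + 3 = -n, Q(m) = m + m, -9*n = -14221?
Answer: 328729847/14248 ≈ 23072.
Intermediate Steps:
n = 14221/9 (n = -⅑*(-14221) = 14221/9 ≈ 1580.1)
Q(m) = 2*m
y = -14248/9 (y = -3 - 1*14221/9 = -3 - 14221/9 = -14248/9 ≈ -1583.1)
B = 23072 (B = 1442*(2*8) = 1442*16 = 23072)
b = -9/14248 (b = 1/(-14248/9) = -9/14248 ≈ -0.00063167)
B + b = 23072 - 9/14248 = 328729847/14248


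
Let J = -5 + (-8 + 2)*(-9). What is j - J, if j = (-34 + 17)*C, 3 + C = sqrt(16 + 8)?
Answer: 2 - 34*sqrt(6) ≈ -81.283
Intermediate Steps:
C = -3 + 2*sqrt(6) (C = -3 + sqrt(16 + 8) = -3 + sqrt(24) = -3 + 2*sqrt(6) ≈ 1.8990)
J = 49 (J = -5 - 6*(-9) = -5 + 54 = 49)
j = 51 - 34*sqrt(6) (j = (-34 + 17)*(-3 + 2*sqrt(6)) = -17*(-3 + 2*sqrt(6)) = 51 - 34*sqrt(6) ≈ -32.283)
j - J = (51 - 34*sqrt(6)) - 1*49 = (51 - 34*sqrt(6)) - 49 = 2 - 34*sqrt(6)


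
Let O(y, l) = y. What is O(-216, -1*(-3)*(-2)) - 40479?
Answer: -40695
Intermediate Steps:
O(-216, -1*(-3)*(-2)) - 40479 = -216 - 40479 = -40695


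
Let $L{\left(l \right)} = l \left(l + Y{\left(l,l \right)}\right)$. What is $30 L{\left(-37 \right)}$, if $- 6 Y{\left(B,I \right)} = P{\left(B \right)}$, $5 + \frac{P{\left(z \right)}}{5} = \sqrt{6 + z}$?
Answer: $36445 + 925 i \sqrt{31} \approx 36445.0 + 5150.2 i$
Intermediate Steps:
$P{\left(z \right)} = -25 + 5 \sqrt{6 + z}$
$Y{\left(B,I \right)} = \frac{25}{6} - \frac{5 \sqrt{6 + B}}{6}$ ($Y{\left(B,I \right)} = - \frac{-25 + 5 \sqrt{6 + B}}{6} = \frac{25}{6} - \frac{5 \sqrt{6 + B}}{6}$)
$L{\left(l \right)} = l \left(\frac{25}{6} + l - \frac{5 \sqrt{6 + l}}{6}\right)$ ($L{\left(l \right)} = l \left(l - \left(- \frac{25}{6} + \frac{5 \sqrt{6 + l}}{6}\right)\right) = l \left(\frac{25}{6} + l - \frac{5 \sqrt{6 + l}}{6}\right)$)
$30 L{\left(-37 \right)} = 30 \cdot \frac{1}{6} \left(-37\right) \left(25 - 5 \sqrt{6 - 37} + 6 \left(-37\right)\right) = 30 \cdot \frac{1}{6} \left(-37\right) \left(25 - 5 \sqrt{-31} - 222\right) = 30 \cdot \frac{1}{6} \left(-37\right) \left(25 - 5 i \sqrt{31} - 222\right) = 30 \cdot \frac{1}{6} \left(-37\right) \left(-197 - 5 i \sqrt{31}\right) = 30 \left(\frac{7289}{6} + \frac{185 i \sqrt{31}}{6}\right) = 36445 + 925 i \sqrt{31}$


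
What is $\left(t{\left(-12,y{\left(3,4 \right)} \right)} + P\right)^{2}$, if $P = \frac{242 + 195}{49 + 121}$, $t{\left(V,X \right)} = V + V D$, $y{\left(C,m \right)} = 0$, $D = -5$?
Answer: $\frac{73908409}{28900} \approx 2557.4$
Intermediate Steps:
$t{\left(V,X \right)} = - 4 V$ ($t{\left(V,X \right)} = V + V \left(-5\right) = V - 5 V = - 4 V$)
$P = \frac{437}{170} \approx 2.5706$
$\left(t{\left(-12,y{\left(3,4 \right)} \right)} + P\right)^{2} = \left(\left(-4\right) \left(-12\right) + \frac{437}{170}\right)^{2} = \left(48 + \frac{437}{170}\right)^{2} = \left(\frac{8597}{170}\right)^{2} = \frac{73908409}{28900}$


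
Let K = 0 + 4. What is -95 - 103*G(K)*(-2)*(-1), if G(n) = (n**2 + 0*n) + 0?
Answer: -3391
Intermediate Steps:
K = 4
G(n) = n**2 (G(n) = (n**2 + 0) + 0 = n**2 + 0 = n**2)
-95 - 103*G(K)*(-2)*(-1) = -95 - 103*4**2*(-2)*(-1) = -95 - 103*16*(-2)*(-1) = -95 - (-3296)*(-1) = -95 - 103*32 = -95 - 3296 = -3391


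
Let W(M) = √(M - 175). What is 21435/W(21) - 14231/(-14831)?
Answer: 14231/14831 - 21435*I*√154/154 ≈ 0.95954 - 1727.3*I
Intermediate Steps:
W(M) = √(-175 + M)
21435/W(21) - 14231/(-14831) = 21435/(√(-175 + 21)) - 14231/(-14831) = 21435/(√(-154)) - 14231*(-1/14831) = 21435/((I*√154)) + 14231/14831 = 21435*(-I*√154/154) + 14231/14831 = -21435*I*√154/154 + 14231/14831 = 14231/14831 - 21435*I*√154/154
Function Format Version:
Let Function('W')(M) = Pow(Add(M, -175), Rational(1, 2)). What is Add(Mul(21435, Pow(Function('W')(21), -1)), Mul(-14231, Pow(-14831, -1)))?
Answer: Add(Rational(14231, 14831), Mul(Rational(-21435, 154), I, Pow(154, Rational(1, 2)))) ≈ Add(0.95954, Mul(-1727.3, I))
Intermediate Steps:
Function('W')(M) = Pow(Add(-175, M), Rational(1, 2))
Add(Mul(21435, Pow(Function('W')(21), -1)), Mul(-14231, Pow(-14831, -1))) = Add(Mul(21435, Pow(Pow(Add(-175, 21), Rational(1, 2)), -1)), Mul(-14231, Pow(-14831, -1))) = Add(Mul(21435, Pow(Pow(-154, Rational(1, 2)), -1)), Mul(-14231, Rational(-1, 14831))) = Add(Mul(21435, Pow(Mul(I, Pow(154, Rational(1, 2))), -1)), Rational(14231, 14831)) = Add(Mul(21435, Mul(Rational(-1, 154), I, Pow(154, Rational(1, 2)))), Rational(14231, 14831)) = Add(Mul(Rational(-21435, 154), I, Pow(154, Rational(1, 2))), Rational(14231, 14831)) = Add(Rational(14231, 14831), Mul(Rational(-21435, 154), I, Pow(154, Rational(1, 2))))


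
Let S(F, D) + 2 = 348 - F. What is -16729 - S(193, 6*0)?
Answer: -16882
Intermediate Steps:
S(F, D) = 346 - F (S(F, D) = -2 + (348 - F) = 346 - F)
-16729 - S(193, 6*0) = -16729 - (346 - 1*193) = -16729 - (346 - 193) = -16729 - 1*153 = -16729 - 153 = -16882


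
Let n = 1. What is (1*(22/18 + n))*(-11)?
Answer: -220/9 ≈ -24.444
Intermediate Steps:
(1*(22/18 + n))*(-11) = (1*(22/18 + 1))*(-11) = (1*(22*(1/18) + 1))*(-11) = (1*(11/9 + 1))*(-11) = (1*(20/9))*(-11) = (20/9)*(-11) = -220/9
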